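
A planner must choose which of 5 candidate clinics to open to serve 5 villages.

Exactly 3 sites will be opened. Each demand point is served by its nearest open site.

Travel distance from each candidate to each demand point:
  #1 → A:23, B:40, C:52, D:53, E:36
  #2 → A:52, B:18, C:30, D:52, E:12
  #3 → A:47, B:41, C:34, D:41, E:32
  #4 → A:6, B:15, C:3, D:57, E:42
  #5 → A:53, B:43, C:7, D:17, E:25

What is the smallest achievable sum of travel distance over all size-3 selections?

Open {#2, #4, #5}.
  A→#4 6, B→#4 15, C→#4 3, D→#5 17, E→#2 12  ⇒ total 53.
Compare {#1, #4, #5}: total 66.
Compare {#3, #4, #5}: total 66.
No size-3 selection does better; minimum is 53.

53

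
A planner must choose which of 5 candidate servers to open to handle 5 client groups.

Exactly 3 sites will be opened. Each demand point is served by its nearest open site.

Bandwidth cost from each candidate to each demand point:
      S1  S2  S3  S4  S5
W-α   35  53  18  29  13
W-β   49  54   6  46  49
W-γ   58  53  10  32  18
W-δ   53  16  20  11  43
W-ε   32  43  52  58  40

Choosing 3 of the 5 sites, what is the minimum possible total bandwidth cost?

81

Open {W-α, W-β, W-δ}.
  S1→W-α 35, S2→W-δ 16, S3→W-β 6, S4→W-δ 11, S5→W-α 13  ⇒ total 81.
Compare {W-α, W-γ, W-δ}: total 85.
Compare {W-γ, W-δ, W-ε}: total 87.
No size-3 selection does better; minimum is 81.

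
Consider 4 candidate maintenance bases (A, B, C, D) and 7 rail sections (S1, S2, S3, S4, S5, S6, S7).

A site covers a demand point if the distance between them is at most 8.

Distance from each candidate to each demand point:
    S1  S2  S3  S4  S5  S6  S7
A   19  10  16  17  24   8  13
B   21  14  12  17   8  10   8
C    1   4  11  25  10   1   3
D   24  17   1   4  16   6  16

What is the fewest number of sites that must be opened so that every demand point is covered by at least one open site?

3

Coverage sets (demand points within 8 of each site):
  A: {S6}
  B: {S5, S7}
  C: {S1, S2, S6, S7}
  D: {S3, S4, S6}
No 2 sites suffice: every size-2 union leaves at least one demand point uncovered.
But {B, C, D} covers everything, so the minimum is 3.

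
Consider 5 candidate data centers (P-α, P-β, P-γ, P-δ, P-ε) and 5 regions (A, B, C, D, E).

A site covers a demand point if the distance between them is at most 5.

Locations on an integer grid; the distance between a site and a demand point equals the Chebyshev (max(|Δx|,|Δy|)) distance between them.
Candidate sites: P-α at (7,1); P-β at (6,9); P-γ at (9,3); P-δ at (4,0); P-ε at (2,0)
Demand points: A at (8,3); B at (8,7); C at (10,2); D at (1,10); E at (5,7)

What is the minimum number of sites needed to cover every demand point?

Coverage sets (demand points within 5 of each site):
  P-α: {A, C}
  P-β: {B, D, E}
  P-γ: {A, B, C, E}
  P-δ: {A}
  P-ε: {}
No single site covers all 5 demand points.
But {P-α, P-β} covers everything, so the minimum is 2.

2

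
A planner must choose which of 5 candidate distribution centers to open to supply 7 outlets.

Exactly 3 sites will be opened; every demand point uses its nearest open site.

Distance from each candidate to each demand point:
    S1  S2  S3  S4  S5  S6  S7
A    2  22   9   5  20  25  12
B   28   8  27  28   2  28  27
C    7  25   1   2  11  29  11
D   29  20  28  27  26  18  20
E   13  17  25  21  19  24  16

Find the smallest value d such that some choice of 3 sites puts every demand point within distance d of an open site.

18

Open {A, B, D}.
  Farthest demand point is S6 at distance 18 (to D); all others are ≤ 18.
With {B, C, D} the worst case is 18.
With {C, D, E} the worst case is 18.
No size-3 selection achieves below 18.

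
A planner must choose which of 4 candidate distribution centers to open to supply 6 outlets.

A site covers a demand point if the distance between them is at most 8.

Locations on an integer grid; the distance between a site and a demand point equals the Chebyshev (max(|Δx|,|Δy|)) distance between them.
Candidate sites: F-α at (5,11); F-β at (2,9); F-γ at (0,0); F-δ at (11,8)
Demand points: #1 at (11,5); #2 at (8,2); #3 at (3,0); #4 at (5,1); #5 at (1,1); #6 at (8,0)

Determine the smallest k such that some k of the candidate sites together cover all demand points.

2

Coverage sets (demand points within 8 of each site):
  F-α: {#1}
  F-β: {#2, #4, #5}
  F-γ: {#2, #3, #4, #5, #6}
  F-δ: {#1, #2, #3, #4, #6}
No single site covers all 6 demand points.
But {F-α, F-γ} covers everything, so the minimum is 2.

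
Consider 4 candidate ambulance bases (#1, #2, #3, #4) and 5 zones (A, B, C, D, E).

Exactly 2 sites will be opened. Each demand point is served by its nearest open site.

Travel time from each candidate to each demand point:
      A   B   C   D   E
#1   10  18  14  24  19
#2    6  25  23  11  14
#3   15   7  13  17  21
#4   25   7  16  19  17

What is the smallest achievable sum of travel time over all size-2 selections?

51

Open {#2, #3}.
  A→#2 6, B→#3 7, C→#3 13, D→#2 11, E→#2 14  ⇒ total 51.
Compare {#2, #4}: total 54.
Compare {#1, #2}: total 63.
No size-2 selection does better; minimum is 51.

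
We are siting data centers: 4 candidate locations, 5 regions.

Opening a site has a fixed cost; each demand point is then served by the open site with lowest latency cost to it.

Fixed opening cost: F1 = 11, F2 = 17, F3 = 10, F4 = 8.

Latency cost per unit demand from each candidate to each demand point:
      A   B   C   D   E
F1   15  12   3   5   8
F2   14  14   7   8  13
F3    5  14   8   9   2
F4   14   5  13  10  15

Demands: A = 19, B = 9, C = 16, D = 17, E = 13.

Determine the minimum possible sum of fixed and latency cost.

Open {F1, F3, F4}: assign each demand point to its cheapest open site.
  A→F3 19×5=95, B→F4 9×5=45, C→F1 16×3=48, D→F1 17×5=85, E→F3 13×2=26
  latency cost 299, fixed 29 → total 328.
Compare {F1, F2, F3, F4}: latency cost 299 + fixed 46 = 345.
Compare {F1, F3}: latency cost 362 + fixed 21 = 383.
Compare {F1, F2, F3}: latency cost 362 + fixed 38 = 400.
All other subsets cost ≥ 345. Minimum total cost: 328.

328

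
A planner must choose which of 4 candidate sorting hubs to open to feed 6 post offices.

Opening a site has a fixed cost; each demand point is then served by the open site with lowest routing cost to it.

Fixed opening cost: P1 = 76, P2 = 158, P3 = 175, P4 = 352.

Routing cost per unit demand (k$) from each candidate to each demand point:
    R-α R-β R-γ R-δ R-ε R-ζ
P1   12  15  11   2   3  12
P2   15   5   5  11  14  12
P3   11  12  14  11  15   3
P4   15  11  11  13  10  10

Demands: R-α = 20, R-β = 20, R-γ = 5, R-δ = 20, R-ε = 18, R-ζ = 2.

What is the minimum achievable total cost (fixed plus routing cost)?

717

Open {P1, P2}: assign each demand point to its cheapest open site.
  R-α→P1 20×12=240, R-β→P2 20×5=100, R-γ→P2 5×5=25, R-δ→P1 20×2=40, R-ε→P1 18×3=54, R-ζ→P1 2×12=24
  routing cost 483, fixed 234 → total 717.
Compare {P1}: routing cost 713 + fixed 76 = 789.
Compare {P1, P2, P3}: routing cost 445 + fixed 409 = 854.
Compare {P1, P3}: routing cost 615 + fixed 251 = 866.
All other subsets cost ≥ 789. Minimum total cost: 717.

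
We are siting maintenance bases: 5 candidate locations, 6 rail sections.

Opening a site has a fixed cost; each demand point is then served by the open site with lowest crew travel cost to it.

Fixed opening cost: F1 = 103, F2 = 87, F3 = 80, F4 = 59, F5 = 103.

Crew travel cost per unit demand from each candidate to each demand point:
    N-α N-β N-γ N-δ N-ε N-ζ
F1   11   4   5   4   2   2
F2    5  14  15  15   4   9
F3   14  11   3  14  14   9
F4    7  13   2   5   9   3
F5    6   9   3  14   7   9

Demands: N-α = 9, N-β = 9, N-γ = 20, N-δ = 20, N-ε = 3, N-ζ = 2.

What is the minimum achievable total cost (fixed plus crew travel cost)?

391

Open {F1, F4}: assign each demand point to its cheapest open site.
  N-α→F4 9×7=63, N-β→F1 9×4=36, N-γ→F4 20×2=40, N-δ→F1 20×4=80, N-ε→F1 3×2=6, N-ζ→F1 2×2=4
  crew travel cost 229, fixed 162 → total 391.
Compare {F4}: crew travel cost 353 + fixed 59 = 412.
Compare {F1}: crew travel cost 325 + fixed 103 = 428.
Compare {F1, F5}: crew travel cost 240 + fixed 206 = 446.
All other subsets cost ≥ 412. Minimum total cost: 391.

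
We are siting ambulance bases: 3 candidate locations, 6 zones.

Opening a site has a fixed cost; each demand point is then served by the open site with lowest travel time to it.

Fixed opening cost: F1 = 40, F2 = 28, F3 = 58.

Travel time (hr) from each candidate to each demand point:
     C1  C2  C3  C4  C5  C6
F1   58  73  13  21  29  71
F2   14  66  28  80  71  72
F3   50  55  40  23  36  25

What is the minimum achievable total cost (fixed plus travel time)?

267

Open {F2, F3}: assign each demand point to its cheapest open site.
  C1→F2 14, C2→F3 55, C3→F2 28, C4→F3 23, C5→F3 36, C6→F3 25
  travel time 181, fixed 86 → total 267.
Compare {F1, F2}: travel time 214 + fixed 68 = 282.
Compare {F1, F2, F3}: travel time 157 + fixed 126 = 283.
Compare {F3}: travel time 229 + fixed 58 = 287.
All other subsets cost ≥ 282. Minimum total cost: 267.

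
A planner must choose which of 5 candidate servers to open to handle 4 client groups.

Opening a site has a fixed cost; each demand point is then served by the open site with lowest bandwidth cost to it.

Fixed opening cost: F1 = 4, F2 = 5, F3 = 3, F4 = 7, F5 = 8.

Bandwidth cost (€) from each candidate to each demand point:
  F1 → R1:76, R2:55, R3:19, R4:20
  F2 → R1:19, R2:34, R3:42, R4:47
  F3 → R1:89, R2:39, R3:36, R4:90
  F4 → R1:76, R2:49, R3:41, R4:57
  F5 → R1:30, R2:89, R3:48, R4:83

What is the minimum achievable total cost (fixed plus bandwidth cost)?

Open {F1, F2}: assign each demand point to its cheapest open site.
  R1→F2 19, R2→F2 34, R3→F1 19, R4→F1 20
  bandwidth cost 92, fixed 9 → total 101.
Compare {F1, F2, F3}: bandwidth cost 92 + fixed 12 = 104.
Compare {F1, F2, F4}: bandwidth cost 92 + fixed 16 = 108.
Compare {F1, F2, F5}: bandwidth cost 92 + fixed 17 = 109.
All other subsets cost ≥ 104. Minimum total cost: 101.

101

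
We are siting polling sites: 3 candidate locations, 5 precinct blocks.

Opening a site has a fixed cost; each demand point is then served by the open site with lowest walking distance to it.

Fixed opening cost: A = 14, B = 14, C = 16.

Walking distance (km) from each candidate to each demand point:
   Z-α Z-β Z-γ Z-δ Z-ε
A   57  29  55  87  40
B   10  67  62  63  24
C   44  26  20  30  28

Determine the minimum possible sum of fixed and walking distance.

Open {B, C}: assign each demand point to its cheapest open site.
  Z-α→B 10, Z-β→C 26, Z-γ→C 20, Z-δ→C 30, Z-ε→B 24
  walking distance 110, fixed 30 → total 140.
Compare {A, B, C}: walking distance 110 + fixed 44 = 154.
Compare {C}: walking distance 148 + fixed 16 = 164.
Compare {A, C}: walking distance 148 + fixed 30 = 178.
All other subsets cost ≥ 154. Minimum total cost: 140.

140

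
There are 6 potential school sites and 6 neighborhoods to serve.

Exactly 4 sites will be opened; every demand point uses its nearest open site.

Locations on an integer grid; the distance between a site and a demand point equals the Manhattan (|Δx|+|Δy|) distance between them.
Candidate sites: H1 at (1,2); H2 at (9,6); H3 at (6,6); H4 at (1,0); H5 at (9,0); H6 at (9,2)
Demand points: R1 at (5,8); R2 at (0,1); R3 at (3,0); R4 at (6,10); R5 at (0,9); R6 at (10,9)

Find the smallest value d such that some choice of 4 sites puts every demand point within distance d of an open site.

Open {H1, H2, H3, H4}.
  Farthest demand point is R5 at distance 8 (to H1); all others are ≤ 8.
With {H1, H2, H3, H5} the worst case is 8.
With {H1, H2, H3, H6} the worst case is 8.
No size-4 selection achieves below 8.

8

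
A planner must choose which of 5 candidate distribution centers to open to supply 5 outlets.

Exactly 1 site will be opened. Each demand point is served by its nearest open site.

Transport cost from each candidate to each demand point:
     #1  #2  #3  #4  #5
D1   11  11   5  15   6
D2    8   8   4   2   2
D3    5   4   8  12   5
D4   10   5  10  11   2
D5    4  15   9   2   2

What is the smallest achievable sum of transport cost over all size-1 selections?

24

Open {D2}.
  #1→D2 8, #2→D2 8, #3→D2 4, #4→D2 2, #5→D2 2  ⇒ total 24.
Compare {D5}: total 32.
Compare {D3}: total 34.
No size-1 selection does better; minimum is 24.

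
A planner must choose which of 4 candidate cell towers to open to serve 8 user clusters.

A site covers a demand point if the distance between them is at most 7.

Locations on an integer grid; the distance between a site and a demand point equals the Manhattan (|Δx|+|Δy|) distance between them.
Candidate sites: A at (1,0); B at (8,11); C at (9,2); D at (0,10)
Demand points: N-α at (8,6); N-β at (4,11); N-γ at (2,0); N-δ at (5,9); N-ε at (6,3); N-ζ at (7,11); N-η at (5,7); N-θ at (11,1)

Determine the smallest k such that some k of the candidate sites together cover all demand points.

Coverage sets (demand points within 7 of each site):
  A: {N-γ}
  B: {N-α, N-β, N-δ, N-ζ, N-η}
  C: {N-α, N-ε, N-θ}
  D: {N-β, N-δ}
No 2 sites suffice: every size-2 union leaves at least one demand point uncovered.
But {A, B, C} covers everything, so the minimum is 3.

3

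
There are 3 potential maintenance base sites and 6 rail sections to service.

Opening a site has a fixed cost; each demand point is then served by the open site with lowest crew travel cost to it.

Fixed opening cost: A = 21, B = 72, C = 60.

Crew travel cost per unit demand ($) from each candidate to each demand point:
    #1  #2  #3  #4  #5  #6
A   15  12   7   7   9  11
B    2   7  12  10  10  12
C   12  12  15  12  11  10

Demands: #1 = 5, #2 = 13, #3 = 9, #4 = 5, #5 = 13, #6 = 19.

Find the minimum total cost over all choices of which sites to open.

Open {A, B}: assign each demand point to its cheapest open site.
  #1→B 5×2=10, #2→B 13×7=91, #3→A 9×7=63, #4→A 5×7=35, #5→A 13×9=117, #6→A 19×11=209
  crew travel cost 525, fixed 93 → total 618.
Compare {A, B, C}: crew travel cost 506 + fixed 153 = 659.
Compare {A}: crew travel cost 655 + fixed 21 = 676.
Compare {B}: crew travel cost 617 + fixed 72 = 689.
All other subsets cost ≥ 659. Minimum total cost: 618.

618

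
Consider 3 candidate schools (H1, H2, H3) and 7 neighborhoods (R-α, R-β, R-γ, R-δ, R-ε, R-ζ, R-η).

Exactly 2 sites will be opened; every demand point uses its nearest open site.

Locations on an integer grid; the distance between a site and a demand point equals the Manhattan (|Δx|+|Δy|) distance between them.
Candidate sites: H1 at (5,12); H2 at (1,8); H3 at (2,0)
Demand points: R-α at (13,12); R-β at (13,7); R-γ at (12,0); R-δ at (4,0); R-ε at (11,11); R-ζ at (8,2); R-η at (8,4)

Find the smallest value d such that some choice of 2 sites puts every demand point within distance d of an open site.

13

Open {H1, H3}.
  Farthest demand point is R-β at distance 13 (to H1); all others are ≤ 13.
With {H2, H3} the worst case is 16.
With {H1, H2} the worst case is 19.
No size-2 selection achieves below 13.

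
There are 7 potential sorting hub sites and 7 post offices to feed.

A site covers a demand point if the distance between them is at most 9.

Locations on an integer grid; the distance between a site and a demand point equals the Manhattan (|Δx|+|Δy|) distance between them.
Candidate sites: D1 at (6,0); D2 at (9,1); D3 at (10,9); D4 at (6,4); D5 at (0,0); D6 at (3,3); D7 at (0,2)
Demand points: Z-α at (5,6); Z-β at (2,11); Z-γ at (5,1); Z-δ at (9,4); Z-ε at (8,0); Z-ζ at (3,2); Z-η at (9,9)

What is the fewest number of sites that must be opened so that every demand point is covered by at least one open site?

Coverage sets (demand points within 9 of each site):
  D1: {Z-α, Z-γ, Z-δ, Z-ε, Z-ζ}
  D2: {Z-α, Z-γ, Z-δ, Z-ε, Z-ζ, Z-η}
  D3: {Z-α, Z-δ, Z-η}
  D4: {Z-α, Z-γ, Z-δ, Z-ε, Z-ζ, Z-η}
  D5: {Z-γ, Z-ε, Z-ζ}
  D6: {Z-α, Z-β, Z-γ, Z-δ, Z-ε, Z-ζ}
  D7: {Z-α, Z-γ, Z-ζ}
No single site covers all 7 demand points.
But {D2, D6} covers everything, so the minimum is 2.

2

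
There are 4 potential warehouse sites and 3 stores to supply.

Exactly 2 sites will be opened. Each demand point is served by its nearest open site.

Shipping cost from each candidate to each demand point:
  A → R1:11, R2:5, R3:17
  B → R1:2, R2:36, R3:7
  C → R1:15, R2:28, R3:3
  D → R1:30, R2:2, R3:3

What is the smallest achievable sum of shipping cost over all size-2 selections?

7

Open {B, D}.
  R1→B 2, R2→D 2, R3→D 3  ⇒ total 7.
Compare {A, B}: total 14.
Compare {A, D}: total 16.
No size-2 selection does better; minimum is 7.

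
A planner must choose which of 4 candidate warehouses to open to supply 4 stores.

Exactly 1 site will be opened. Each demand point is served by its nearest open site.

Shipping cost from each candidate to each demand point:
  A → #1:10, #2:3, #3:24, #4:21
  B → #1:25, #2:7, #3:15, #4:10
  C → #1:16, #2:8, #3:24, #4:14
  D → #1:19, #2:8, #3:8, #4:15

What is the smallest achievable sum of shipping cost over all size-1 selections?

Open {D}.
  #1→D 19, #2→D 8, #3→D 8, #4→D 15  ⇒ total 50.
Compare {B}: total 57.
Compare {A}: total 58.
No size-1 selection does better; minimum is 50.

50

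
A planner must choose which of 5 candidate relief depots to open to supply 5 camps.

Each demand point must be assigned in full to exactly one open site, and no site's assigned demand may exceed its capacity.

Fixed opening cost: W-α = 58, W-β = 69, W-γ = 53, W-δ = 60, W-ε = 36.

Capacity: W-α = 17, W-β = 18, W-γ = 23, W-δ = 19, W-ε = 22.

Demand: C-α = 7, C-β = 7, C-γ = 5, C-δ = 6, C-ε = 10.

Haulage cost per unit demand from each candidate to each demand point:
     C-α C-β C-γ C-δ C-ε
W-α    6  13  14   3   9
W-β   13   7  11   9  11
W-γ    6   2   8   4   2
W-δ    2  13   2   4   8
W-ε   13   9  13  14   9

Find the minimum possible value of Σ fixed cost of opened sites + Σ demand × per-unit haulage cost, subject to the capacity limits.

195

Open {W-γ, W-δ}; cheapest assignment that respects the capacities:
  W-γ (cap 23, load 23): C-β, C-δ, C-ε — cost 7×2 + 6×4 + 10×2 = 58
  W-δ (cap 19, load 12): C-α, C-γ — cost 7×2 + 5×2 = 24
  Shipping 82, fixed 113 → total 195.
  Any other capacity-feasible assignment to {W-γ, W-δ} ships for at least 82.
Compare {W-γ, W-δ, W-ε}: its best feasible assignment gives total 231.
Compare {W-α, W-γ}: its best feasible assignment gives total 245.
Every other set of open sites that can feasibly serve all demand totals ≥ 231 even under its best assignment. Minimum: 195.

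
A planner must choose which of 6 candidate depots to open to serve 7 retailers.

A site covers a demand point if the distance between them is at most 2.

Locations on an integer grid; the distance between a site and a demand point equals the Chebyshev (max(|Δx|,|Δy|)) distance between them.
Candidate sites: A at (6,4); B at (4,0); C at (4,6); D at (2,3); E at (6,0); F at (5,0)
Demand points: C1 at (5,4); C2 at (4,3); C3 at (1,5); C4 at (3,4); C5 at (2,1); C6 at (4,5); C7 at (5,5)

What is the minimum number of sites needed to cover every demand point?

2

Coverage sets (demand points within 2 of each site):
  A: {C1, C2, C6, C7}
  B: {C5}
  C: {C1, C4, C6, C7}
  D: {C2, C3, C4, C5, C6}
  E: {}
  F: {}
No single site covers all 7 demand points.
But {A, D} covers everything, so the minimum is 2.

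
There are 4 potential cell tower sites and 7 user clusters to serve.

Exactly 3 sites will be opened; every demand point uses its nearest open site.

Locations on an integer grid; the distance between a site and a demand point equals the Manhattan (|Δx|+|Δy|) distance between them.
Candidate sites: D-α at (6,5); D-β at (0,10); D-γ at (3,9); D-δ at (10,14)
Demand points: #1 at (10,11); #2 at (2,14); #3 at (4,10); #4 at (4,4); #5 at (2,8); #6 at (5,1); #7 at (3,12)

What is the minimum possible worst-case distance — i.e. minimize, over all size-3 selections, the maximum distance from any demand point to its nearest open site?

6

Open {D-α, D-β, D-δ}.
  Farthest demand point is #2 at distance 6 (to D-β); all others are ≤ 6.
With {D-α, D-γ, D-δ} the worst case is 6.
With {D-α, D-β, D-γ} the worst case is 9.
No size-3 selection achieves below 6.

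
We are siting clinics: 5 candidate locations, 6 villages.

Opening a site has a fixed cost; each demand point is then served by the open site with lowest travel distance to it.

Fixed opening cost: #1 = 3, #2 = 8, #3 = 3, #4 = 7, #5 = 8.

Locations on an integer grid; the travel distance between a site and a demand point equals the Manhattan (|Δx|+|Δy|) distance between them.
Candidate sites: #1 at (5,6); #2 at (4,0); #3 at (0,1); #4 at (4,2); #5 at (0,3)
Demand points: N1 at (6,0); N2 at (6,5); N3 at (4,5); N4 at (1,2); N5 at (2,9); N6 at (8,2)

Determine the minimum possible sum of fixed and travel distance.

31

Open {#1, #4}: assign each demand point to its cheapest open site.
  N1→#4 4, N2→#1 2, N3→#1 2, N4→#4 3, N5→#1 6, N6→#4 4
  travel distance 21, fixed 10 → total 31.
Compare {#1, #3}: travel distance 26 + fixed 6 = 32.
Compare {#1, #3, #4}: travel distance 20 + fixed 13 = 33.
Compare {#1, #2}: travel distance 23 + fixed 11 = 34.
All other subsets cost ≥ 32. Minimum total cost: 31.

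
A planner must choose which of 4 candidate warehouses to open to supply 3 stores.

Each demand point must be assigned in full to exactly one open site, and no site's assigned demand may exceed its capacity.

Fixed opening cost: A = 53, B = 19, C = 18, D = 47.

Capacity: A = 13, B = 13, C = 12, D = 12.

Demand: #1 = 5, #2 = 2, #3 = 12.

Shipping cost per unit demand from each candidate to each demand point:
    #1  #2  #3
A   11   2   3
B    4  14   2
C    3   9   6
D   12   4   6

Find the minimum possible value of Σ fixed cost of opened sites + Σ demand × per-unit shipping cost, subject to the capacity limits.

Open {B, C}; cheapest assignment that respects the capacities:
  B (cap 13, load 12): #3 — cost 12×2 = 24
  C (cap 12, load 7): #1, #2 — cost 5×3 + 2×9 = 33
  Shipping 57, fixed 37 → total 94.
  Any other capacity-feasible assignment to {B, C} ships for at least 57.
Compare {B, C, D}: its best feasible assignment gives total 131.
Compare {A, B, C}: its best feasible assignment gives total 133.
Every other set of open sites that can feasibly serve all demand totals ≥ 131 even under its best assignment. Minimum: 94.

94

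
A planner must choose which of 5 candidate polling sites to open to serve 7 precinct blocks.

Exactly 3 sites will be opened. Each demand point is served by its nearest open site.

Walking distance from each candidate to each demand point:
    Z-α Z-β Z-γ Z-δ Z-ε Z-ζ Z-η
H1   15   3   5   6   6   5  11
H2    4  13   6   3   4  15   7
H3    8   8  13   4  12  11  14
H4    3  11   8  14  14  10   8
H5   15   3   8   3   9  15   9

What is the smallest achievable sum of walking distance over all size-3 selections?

Open {H1, H2, H4}.
  Z-α→H4 3, Z-β→H1 3, Z-γ→H1 5, Z-δ→H2 3, Z-ε→H2 4, Z-ζ→H1 5, Z-η→H2 7  ⇒ total 30.
Compare {H1, H2, H3}: total 31.
Compare {H1, H2, H5}: total 31.
No size-3 selection does better; minimum is 30.

30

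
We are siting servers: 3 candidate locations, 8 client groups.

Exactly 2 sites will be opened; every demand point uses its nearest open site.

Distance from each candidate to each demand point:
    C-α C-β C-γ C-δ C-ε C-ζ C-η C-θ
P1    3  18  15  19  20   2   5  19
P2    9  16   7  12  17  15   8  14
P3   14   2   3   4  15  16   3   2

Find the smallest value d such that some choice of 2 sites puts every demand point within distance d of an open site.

15

Open {P1, P3}.
  Farthest demand point is C-ε at distance 15 (to P3); all others are ≤ 15.
With {P2, P3} the worst case is 15.
With {P1, P2} the worst case is 17.
No size-2 selection achieves below 15.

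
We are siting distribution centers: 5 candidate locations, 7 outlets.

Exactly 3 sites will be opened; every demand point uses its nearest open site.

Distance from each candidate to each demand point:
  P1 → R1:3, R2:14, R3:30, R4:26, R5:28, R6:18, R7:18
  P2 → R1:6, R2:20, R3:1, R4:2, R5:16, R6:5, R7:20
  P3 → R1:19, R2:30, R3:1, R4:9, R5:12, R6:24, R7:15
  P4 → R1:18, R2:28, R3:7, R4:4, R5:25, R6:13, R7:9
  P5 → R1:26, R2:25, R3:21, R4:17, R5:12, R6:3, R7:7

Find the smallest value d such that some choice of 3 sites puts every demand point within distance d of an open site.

Open {P1, P2, P5}.
  Farthest demand point is R2 at distance 14 (to P1); all others are ≤ 14.
With {P1, P3, P4} the worst case is 14.
With {P1, P3, P5} the worst case is 14.
No size-3 selection achieves below 14.

14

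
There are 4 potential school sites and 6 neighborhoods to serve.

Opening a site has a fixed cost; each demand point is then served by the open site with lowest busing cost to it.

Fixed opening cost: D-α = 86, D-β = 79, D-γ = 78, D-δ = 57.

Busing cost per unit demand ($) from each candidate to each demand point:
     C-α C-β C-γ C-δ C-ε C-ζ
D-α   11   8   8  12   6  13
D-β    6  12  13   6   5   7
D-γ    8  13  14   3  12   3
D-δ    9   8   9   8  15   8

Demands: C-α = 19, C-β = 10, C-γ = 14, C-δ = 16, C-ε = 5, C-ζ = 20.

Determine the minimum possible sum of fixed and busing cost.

Open {D-α, D-γ}: assign each demand point to its cheapest open site.
  C-α→D-γ 19×8=152, C-β→D-α 10×8=80, C-γ→D-α 14×8=112, C-δ→D-γ 16×3=48, C-ε→D-α 5×6=30, C-ζ→D-γ 20×3=60
  busing cost 482, fixed 164 → total 646.
Compare {D-γ, D-δ}: busing cost 526 + fixed 135 = 661.
Compare {D-β, D-γ, D-δ}: busing cost 453 + fixed 214 = 667.
Compare {D-α, D-β, D-γ}: busing cost 439 + fixed 243 = 682.
All other subsets cost ≥ 661. Minimum total cost: 646.

646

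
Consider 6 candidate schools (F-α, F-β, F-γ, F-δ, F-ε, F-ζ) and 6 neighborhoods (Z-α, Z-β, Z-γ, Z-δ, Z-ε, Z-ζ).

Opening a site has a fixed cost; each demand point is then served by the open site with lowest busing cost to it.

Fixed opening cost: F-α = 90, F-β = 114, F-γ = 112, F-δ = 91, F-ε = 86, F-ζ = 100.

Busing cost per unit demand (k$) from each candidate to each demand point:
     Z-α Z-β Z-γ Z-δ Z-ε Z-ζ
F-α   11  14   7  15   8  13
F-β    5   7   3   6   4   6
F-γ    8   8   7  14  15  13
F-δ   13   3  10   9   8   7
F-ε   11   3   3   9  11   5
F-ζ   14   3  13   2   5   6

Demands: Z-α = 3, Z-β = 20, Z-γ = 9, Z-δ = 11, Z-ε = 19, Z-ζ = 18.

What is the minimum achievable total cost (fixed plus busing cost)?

513

Open {F-ε, F-ζ}: assign each demand point to its cheapest open site.
  Z-α→F-ε 3×11=33, Z-β→F-ε 20×3=60, Z-γ→F-ε 9×3=27, Z-δ→F-ζ 11×2=22, Z-ε→F-ζ 19×5=95, Z-ζ→F-ε 18×5=90
  busing cost 327, fixed 186 → total 513.
Compare {F-β, F-ζ}: busing cost 308 + fixed 214 = 522.
Compare {F-β, F-ε}: busing cost 334 + fixed 200 = 534.
Compare {F-ζ}: busing cost 444 + fixed 100 = 544.
All other subsets cost ≥ 522. Minimum total cost: 513.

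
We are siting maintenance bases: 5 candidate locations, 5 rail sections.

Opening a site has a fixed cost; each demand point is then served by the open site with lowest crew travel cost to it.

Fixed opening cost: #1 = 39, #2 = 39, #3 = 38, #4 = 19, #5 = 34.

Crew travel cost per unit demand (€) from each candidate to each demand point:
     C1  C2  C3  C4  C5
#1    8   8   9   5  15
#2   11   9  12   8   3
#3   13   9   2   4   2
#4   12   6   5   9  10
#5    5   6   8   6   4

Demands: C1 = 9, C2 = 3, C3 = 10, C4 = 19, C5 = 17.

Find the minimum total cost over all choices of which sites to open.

265

Open {#3, #5}: assign each demand point to its cheapest open site.
  C1→#5 9×5=45, C2→#5 3×6=18, C3→#3 10×2=20, C4→#3 19×4=76, C5→#3 17×2=34
  crew travel cost 193, fixed 72 → total 265.
Compare {#3, #4, #5}: crew travel cost 193 + fixed 91 = 284.
Compare {#1, #3}: crew travel cost 226 + fixed 77 = 303.
Compare {#1, #3, #5}: crew travel cost 193 + fixed 111 = 304.
All other subsets cost ≥ 284. Minimum total cost: 265.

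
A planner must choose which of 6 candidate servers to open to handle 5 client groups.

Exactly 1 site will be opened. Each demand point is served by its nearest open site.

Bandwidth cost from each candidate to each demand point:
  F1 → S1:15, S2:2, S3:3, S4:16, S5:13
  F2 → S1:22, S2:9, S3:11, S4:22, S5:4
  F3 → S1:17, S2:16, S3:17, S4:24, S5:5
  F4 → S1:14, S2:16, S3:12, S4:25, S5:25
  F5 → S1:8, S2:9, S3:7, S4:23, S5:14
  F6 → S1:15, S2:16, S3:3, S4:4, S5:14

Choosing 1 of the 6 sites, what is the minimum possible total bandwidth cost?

Open {F1}.
  S1→F1 15, S2→F1 2, S3→F1 3, S4→F1 16, S5→F1 13  ⇒ total 49.
Compare {F6}: total 52.
Compare {F5}: total 61.
No size-1 selection does better; minimum is 49.

49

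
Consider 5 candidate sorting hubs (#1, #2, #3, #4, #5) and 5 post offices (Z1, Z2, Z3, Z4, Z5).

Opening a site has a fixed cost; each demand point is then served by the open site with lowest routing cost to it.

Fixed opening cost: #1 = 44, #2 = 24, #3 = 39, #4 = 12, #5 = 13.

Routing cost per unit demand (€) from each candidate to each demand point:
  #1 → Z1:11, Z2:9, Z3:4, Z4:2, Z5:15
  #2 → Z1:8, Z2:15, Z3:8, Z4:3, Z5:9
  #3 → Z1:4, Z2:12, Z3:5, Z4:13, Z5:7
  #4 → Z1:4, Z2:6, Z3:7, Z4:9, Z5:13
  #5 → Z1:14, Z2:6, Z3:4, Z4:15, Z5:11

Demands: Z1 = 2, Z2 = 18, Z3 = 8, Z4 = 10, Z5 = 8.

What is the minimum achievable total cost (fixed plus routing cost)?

295

Open {#2, #5}: assign each demand point to its cheapest open site.
  Z1→#2 2×8=16, Z2→#5 18×6=108, Z3→#5 8×4=32, Z4→#2 10×3=30, Z5→#2 8×9=72
  routing cost 258, fixed 37 → total 295.
Compare {#2, #4, #5}: routing cost 250 + fixed 49 = 299.
Compare {#2, #4}: routing cost 274 + fixed 36 = 310.
Compare {#2, #3, #5}: routing cost 234 + fixed 76 = 310.
All other subsets cost ≥ 299. Minimum total cost: 295.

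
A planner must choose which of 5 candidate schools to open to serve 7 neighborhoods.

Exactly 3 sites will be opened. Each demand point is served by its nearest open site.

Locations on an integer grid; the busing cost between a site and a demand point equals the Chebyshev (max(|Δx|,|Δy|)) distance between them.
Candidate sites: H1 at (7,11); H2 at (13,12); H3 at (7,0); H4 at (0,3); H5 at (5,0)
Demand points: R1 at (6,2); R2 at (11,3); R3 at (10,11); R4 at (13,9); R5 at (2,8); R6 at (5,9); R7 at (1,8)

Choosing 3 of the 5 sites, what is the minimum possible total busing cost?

Open {H1, H2, H3}.
  R1→H3 2, R2→H3 4, R3→H1 3, R4→H2 3, R5→H1 5, R6→H1 2, R7→H1 6  ⇒ total 25.
Compare {H1, H2, H5}: total 27.
Compare {H1, H3, H4}: total 27.
No size-3 selection does better; minimum is 25.

25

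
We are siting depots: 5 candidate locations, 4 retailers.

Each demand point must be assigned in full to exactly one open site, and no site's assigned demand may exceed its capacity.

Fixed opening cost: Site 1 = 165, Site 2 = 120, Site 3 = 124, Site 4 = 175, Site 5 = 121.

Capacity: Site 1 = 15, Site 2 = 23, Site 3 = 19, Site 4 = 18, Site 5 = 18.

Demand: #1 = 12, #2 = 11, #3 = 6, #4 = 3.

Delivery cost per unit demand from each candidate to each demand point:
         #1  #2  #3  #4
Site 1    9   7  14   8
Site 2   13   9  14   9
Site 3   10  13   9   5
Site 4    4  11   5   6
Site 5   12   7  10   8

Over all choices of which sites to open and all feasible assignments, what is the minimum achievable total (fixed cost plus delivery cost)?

Open {Site 4, Site 5}; cheapest assignment that respects the capacities:
  Site 4 (cap 18, load 18): #1, #3 — cost 12×4 + 6×5 = 78
  Site 5 (cap 18, load 14): #2, #4 — cost 11×7 + 3×8 = 101
  Shipping 179, fixed 296 → total 475.
  Any other capacity-feasible assignment to {Site 4, Site 5} ships for at least 179.
Compare {Site 2, Site 4}: its best feasible assignment gives total 499.
Compare {Site 3, Site 5}: its best feasible assignment gives total 517.
Every other set of open sites that can feasibly serve all demand totals ≥ 499 even under its best assignment. Minimum: 475.

475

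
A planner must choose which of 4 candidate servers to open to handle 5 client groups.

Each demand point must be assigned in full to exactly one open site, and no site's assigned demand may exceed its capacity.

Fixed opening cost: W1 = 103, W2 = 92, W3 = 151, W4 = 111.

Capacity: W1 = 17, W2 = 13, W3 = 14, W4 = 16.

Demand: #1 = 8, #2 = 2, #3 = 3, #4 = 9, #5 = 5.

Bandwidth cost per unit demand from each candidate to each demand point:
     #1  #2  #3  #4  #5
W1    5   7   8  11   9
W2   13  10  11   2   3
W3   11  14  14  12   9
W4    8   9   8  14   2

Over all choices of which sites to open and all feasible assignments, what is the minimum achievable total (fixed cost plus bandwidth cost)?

339

Open {W2, W4}; cheapest assignment that respects the capacities:
  W2 (cap 13, load 11): #2, #4 — cost 2×10 + 9×2 = 38
  W4 (cap 16, load 16): #1, #3, #5 — cost 8×8 + 3×8 + 5×2 = 98
  Shipping 136, fixed 203 → total 339.
  Any other capacity-feasible assignment to {W2, W4} ships for at least 136.
Compare {W1, W2}: its best feasible assignment gives total 342.
Compare {W1, W4}: its best feasible assignment gives total 405.
Every other set of open sites that can feasibly serve all demand totals ≥ 342 even under its best assignment. Minimum: 339.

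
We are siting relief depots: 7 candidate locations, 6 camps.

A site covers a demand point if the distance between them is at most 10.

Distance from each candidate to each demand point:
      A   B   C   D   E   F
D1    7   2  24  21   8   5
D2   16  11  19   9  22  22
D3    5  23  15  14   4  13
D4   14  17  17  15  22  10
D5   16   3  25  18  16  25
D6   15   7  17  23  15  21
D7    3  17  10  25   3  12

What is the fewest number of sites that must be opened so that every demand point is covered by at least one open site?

3

Coverage sets (demand points within 10 of each site):
  D1: {A, B, E, F}
  D2: {D}
  D3: {A, E}
  D4: {F}
  D5: {B}
  D6: {B}
  D7: {A, C, E}
No 2 sites suffice: every size-2 union leaves at least one demand point uncovered.
But {D1, D2, D7} covers everything, so the minimum is 3.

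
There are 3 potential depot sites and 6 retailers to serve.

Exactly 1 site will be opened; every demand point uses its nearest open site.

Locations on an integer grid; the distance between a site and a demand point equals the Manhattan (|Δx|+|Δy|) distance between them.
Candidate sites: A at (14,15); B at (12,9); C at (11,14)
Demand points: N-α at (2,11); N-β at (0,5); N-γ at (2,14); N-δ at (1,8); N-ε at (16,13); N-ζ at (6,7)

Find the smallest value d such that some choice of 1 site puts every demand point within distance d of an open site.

16

Open {B}.
  Farthest demand point is N-β at distance 16 (to B); all others are ≤ 16.
With {C} the worst case is 20.
With {A} the worst case is 24.
No size-1 selection achieves below 16.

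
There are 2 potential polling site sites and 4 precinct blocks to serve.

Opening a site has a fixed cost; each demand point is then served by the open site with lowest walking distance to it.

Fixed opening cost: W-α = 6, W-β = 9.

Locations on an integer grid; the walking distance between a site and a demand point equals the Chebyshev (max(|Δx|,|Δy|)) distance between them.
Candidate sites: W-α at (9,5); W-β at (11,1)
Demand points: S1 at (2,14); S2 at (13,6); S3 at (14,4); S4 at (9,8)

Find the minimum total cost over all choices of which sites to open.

27

Open {W-α}: assign each demand point to its cheapest open site.
  S1→W-α 9, S2→W-α 4, S3→W-α 5, S4→W-α 3
  walking distance 21, fixed 6 → total 27.
Compare {W-α, W-β}: walking distance 19 + fixed 15 = 34.
Compare {W-β}: walking distance 28 + fixed 9 = 37.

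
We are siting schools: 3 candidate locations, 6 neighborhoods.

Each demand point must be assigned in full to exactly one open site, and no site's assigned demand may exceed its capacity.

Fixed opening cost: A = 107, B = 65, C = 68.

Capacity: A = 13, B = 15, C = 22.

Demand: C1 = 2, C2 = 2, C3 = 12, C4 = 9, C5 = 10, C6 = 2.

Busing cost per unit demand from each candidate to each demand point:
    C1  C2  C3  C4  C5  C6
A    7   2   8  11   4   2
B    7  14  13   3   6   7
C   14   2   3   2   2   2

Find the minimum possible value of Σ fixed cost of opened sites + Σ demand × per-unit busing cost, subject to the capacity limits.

Open {B, C}; cheapest assignment that respects the capacities:
  B (cap 15, load 15): C1, C2, C4, C6 — cost 2×7 + 2×14 + 9×3 + 2×7 = 83
  C (cap 22, load 22): C3, C5 — cost 12×3 + 10×2 = 56
  Shipping 139, fixed 133 → total 272.
  Any other capacity-feasible assignment to {B, C} ships for at least 139.
Compare {A, B, C}: its best feasible assignment gives total 345.
Every other set of open sites that can feasibly serve all demand totals ≥ 345 even under its best assignment. Minimum: 272.

272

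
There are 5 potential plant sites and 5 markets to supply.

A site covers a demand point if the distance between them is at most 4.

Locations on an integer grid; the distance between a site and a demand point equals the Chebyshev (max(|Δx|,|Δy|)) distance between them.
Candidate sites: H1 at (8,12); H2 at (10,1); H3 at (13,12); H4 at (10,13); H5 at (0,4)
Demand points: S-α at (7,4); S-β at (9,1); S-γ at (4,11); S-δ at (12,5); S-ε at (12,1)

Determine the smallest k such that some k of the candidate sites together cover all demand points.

Coverage sets (demand points within 4 of each site):
  H1: {S-γ}
  H2: {S-α, S-β, S-δ, S-ε}
  H3: {}
  H4: {}
  H5: {}
No single site covers all 5 demand points.
But {H1, H2} covers everything, so the minimum is 2.

2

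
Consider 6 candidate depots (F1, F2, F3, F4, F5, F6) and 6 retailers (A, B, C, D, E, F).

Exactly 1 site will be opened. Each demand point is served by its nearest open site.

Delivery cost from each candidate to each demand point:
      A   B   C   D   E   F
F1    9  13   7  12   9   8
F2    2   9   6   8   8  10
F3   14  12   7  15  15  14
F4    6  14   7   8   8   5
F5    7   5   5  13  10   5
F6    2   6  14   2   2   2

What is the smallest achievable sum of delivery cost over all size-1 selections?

Open {F6}.
  A→F6 2, B→F6 6, C→F6 14, D→F6 2, E→F6 2, F→F6 2  ⇒ total 28.
Compare {F2}: total 43.
Compare {F5}: total 45.
No size-1 selection does better; minimum is 28.

28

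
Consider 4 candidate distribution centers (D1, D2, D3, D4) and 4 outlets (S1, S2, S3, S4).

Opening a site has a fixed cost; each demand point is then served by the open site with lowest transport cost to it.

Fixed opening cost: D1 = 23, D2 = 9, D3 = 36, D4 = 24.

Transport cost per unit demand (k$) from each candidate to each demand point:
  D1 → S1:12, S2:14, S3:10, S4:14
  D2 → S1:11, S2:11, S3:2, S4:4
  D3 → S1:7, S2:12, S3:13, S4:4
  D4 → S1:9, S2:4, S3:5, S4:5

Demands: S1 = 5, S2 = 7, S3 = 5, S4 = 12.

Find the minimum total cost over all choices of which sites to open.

164

Open {D2, D4}: assign each demand point to its cheapest open site.
  S1→D4 5×9=45, S2→D4 7×4=28, S3→D2 5×2=10, S4→D2 12×4=48
  transport cost 131, fixed 33 → total 164.
Compare {D4}: transport cost 158 + fixed 24 = 182.
Compare {D1, D2, D4}: transport cost 131 + fixed 56 = 187.
Compare {D2, D3, D4}: transport cost 121 + fixed 69 = 190.
All other subsets cost ≥ 182. Minimum total cost: 164.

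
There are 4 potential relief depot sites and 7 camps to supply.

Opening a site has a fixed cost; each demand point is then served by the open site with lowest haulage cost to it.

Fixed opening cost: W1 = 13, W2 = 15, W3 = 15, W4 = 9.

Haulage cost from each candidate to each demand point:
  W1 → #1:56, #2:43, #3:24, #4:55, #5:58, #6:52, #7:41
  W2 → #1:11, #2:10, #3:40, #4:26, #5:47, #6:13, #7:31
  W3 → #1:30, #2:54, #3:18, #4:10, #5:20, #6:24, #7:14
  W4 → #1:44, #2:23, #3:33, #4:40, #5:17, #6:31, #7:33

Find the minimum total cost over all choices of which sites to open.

126

Open {W2, W3}: assign each demand point to its cheapest open site.
  #1→W2 11, #2→W2 10, #3→W3 18, #4→W3 10, #5→W3 20, #6→W2 13, #7→W3 14
  haulage cost 96, fixed 30 → total 126.
Compare {W2, W3, W4}: haulage cost 93 + fixed 39 = 132.
Compare {W1, W2, W3}: haulage cost 96 + fixed 43 = 139.
Compare {W1, W2, W3, W4}: haulage cost 93 + fixed 52 = 145.
All other subsets cost ≥ 132. Minimum total cost: 126.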